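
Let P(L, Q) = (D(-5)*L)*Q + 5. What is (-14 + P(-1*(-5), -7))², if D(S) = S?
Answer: 27556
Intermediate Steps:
P(L, Q) = 5 - 5*L*Q (P(L, Q) = (-5*L)*Q + 5 = -5*L*Q + 5 = 5 - 5*L*Q)
(-14 + P(-1*(-5), -7))² = (-14 + (5 - 5*(-1*(-5))*(-7)))² = (-14 + (5 - 5*5*(-7)))² = (-14 + (5 + 175))² = (-14 + 180)² = 166² = 27556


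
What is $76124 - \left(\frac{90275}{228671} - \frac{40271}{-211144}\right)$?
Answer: $\frac{3675429492782935}{48282509624} \approx 76123.0$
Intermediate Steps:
$76124 - \left(\frac{90275}{228671} - \frac{40271}{-211144}\right) = 76124 - \left(90275 \cdot \frac{1}{228671} - - \frac{40271}{211144}\right) = 76124 - \left(\frac{90275}{228671} + \frac{40271}{211144}\right) = 76124 - \frac{28269834441}{48282509624} = \frac{3675429492782935}{48282509624}$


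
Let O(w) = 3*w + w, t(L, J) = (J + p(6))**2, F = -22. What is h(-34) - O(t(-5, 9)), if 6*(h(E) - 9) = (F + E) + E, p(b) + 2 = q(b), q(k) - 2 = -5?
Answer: -70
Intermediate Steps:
q(k) = -3 (q(k) = 2 - 5 = -3)
p(b) = -5 (p(b) = -2 - 3 = -5)
h(E) = 16/3 + E/3 (h(E) = 9 + ((-22 + E) + E)/6 = 9 + (-22 + 2*E)/6 = 9 + (-11/3 + E/3) = 16/3 + E/3)
t(L, J) = (-5 + J)**2 (t(L, J) = (J - 5)**2 = (-5 + J)**2)
O(w) = 4*w
h(-34) - O(t(-5, 9)) = (16/3 + (1/3)*(-34)) - 4*(-5 + 9)**2 = (16/3 - 34/3) - 4*4**2 = -6 - 4*16 = -6 - 1*64 = -6 - 64 = -70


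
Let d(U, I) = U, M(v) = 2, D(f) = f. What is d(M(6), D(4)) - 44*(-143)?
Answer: 6294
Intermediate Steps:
d(M(6), D(4)) - 44*(-143) = 2 - 44*(-143) = 2 + 6292 = 6294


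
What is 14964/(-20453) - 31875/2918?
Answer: -695604327/59681854 ≈ -11.655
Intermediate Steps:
14964/(-20453) - 31875/2918 = 14964*(-1/20453) - 31875*1/2918 = -14964/20453 - 31875/2918 = -695604327/59681854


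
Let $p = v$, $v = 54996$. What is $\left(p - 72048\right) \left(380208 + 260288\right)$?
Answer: $-10921737792$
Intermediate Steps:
$p = 54996$
$\left(p - 72048\right) \left(380208 + 260288\right) = \left(54996 - 72048\right) \left(380208 + 260288\right) = \left(-17052\right) 640496 = -10921737792$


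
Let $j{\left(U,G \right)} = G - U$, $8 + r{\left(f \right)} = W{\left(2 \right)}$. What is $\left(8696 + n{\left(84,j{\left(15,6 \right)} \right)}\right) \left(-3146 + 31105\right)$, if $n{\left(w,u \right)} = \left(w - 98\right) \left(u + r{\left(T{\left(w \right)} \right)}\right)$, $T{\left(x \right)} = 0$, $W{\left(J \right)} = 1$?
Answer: $249394280$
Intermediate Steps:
$r{\left(f \right)} = -7$ ($r{\left(f \right)} = -8 + 1 = -7$)
$n{\left(w,u \right)} = \left(-98 + w\right) \left(-7 + u\right)$ ($n{\left(w,u \right)} = \left(w - 98\right) \left(u - 7\right) = \left(-98 + w\right) \left(-7 + u\right)$)
$\left(8696 + n{\left(84,j{\left(15,6 \right)} \right)}\right) \left(-3146 + 31105\right) = \left(8696 + \left(686 - 98 \left(6 - 15\right) - 588 + \left(6 - 15\right) 84\right)\right) \left(-3146 + 31105\right) = \left(8696 + \left(686 - 98 \left(6 - 15\right) - 588 + \left(6 - 15\right) 84\right)\right) 27959 = \left(8696 - -224\right) 27959 = \left(8696 + \left(686 + 882 - 588 - 756\right)\right) 27959 = \left(8696 + 224\right) 27959 = 8920 \cdot 27959 = 249394280$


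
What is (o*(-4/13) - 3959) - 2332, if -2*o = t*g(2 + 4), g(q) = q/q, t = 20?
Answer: -81743/13 ≈ -6287.9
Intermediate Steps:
g(q) = 1
o = -10 ≈ -10.000
(o*(-4/13) - 3959) - 2332 = (-(-40)/13 - 3959) - 2332 = (-10*(-4/13) - 3959) - 2332 = (40/13 - 3959) - 2332 = -51427/13 - 2332 = -81743/13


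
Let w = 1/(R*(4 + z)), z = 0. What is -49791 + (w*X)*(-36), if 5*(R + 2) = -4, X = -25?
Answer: -698199/14 ≈ -49871.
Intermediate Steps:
R = -14/5 (R = -2 + (1/5)*(-4) = -2 - 4/5 = -14/5 ≈ -2.8000)
w = -5/56 (w = 1/(-14*(4 + 0)/5) = 1/(-14/5*4) = 1/(-56/5) = -5/56 ≈ -0.089286)
-49791 + (w*X)*(-36) = -49791 - 5/56*(-25)*(-36) = -49791 + (125/56)*(-36) = -49791 - 1125/14 = -698199/14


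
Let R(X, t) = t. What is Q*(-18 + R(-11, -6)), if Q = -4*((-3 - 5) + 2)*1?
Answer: -576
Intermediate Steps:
Q = 24 (Q = -4*(-8 + 2)*1 = -4*(-6)*1 = 24*1 = 24)
Q*(-18 + R(-11, -6)) = 24*(-18 - 6) = 24*(-24) = -576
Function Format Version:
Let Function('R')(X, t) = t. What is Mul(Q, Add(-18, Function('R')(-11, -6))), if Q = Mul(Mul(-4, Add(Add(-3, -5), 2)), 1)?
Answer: -576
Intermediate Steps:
Q = 24 (Q = Mul(Mul(-4, Add(-8, 2)), 1) = Mul(Mul(-4, -6), 1) = Mul(24, 1) = 24)
Mul(Q, Add(-18, Function('R')(-11, -6))) = Mul(24, Add(-18, -6)) = Mul(24, -24) = -576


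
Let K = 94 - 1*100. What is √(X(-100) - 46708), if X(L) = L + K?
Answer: I*√46814 ≈ 216.37*I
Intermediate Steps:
K = -6 (K = 94 - 100 = -6)
X(L) = -6 + L (X(L) = L - 6 = -6 + L)
√(X(-100) - 46708) = √((-6 - 100) - 46708) = √(-106 - 46708) = √(-46814) = I*√46814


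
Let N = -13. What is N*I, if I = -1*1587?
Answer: 20631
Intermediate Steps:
I = -1587
N*I = -13*(-1587) = 20631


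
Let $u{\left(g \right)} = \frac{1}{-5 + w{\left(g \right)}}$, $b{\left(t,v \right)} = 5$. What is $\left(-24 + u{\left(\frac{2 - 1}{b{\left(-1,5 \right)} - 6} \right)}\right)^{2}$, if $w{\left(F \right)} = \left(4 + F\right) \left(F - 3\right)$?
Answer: $\frac{167281}{289} \approx 578.83$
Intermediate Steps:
$w{\left(F \right)} = \left(-3 + F\right) \left(4 + F\right)$ ($w{\left(F \right)} = \left(4 + F\right) \left(-3 + F\right) = \left(-3 + F\right) \left(4 + F\right)$)
$u{\left(g \right)} = \frac{1}{-17 + g + g^{2}}$ ($u{\left(g \right)} = \frac{1}{-5 + \left(-12 + g + g^{2}\right)} = \frac{1}{-17 + g + g^{2}}$)
$\left(-24 + u{\left(\frac{2 - 1}{b{\left(-1,5 \right)} - 6} \right)}\right)^{2} = \left(-24 + \frac{1}{-17 + \frac{2 - 1}{5 - 6} + \left(\frac{2 - 1}{5 - 6}\right)^{2}}\right)^{2} = \left(-24 + \frac{1}{-17 + 1 \frac{1}{-1} + \left(1 \frac{1}{-1}\right)^{2}}\right)^{2} = \left(-24 + \frac{1}{-17 + 1 \left(-1\right) + \left(1 \left(-1\right)\right)^{2}}\right)^{2} = \left(-24 + \frac{1}{-17 - 1 + \left(-1\right)^{2}}\right)^{2} = \left(-24 + \frac{1}{-17 - 1 + 1}\right)^{2} = \left(-24 + \frac{1}{-17}\right)^{2} = \left(-24 - \frac{1}{17}\right)^{2} = \left(- \frac{409}{17}\right)^{2} = \frac{167281}{289}$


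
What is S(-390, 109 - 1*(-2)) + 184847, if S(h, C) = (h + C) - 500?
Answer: 184068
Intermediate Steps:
S(h, C) = -500 + C + h (S(h, C) = (C + h) - 500 = -500 + C + h)
S(-390, 109 - 1*(-2)) + 184847 = (-500 + (109 - 1*(-2)) - 390) + 184847 = (-500 + (109 + 2) - 390) + 184847 = (-500 + 111 - 390) + 184847 = -779 + 184847 = 184068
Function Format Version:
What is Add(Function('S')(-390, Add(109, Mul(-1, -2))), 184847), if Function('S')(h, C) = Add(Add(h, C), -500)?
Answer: 184068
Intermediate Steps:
Function('S')(h, C) = Add(-500, C, h) (Function('S')(h, C) = Add(Add(C, h), -500) = Add(-500, C, h))
Add(Function('S')(-390, Add(109, Mul(-1, -2))), 184847) = Add(Add(-500, Add(109, Mul(-1, -2)), -390), 184847) = Add(Add(-500, Add(109, 2), -390), 184847) = Add(Add(-500, 111, -390), 184847) = Add(-779, 184847) = 184068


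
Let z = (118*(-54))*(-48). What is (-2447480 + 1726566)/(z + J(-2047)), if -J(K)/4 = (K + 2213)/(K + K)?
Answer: -737855479/313043782 ≈ -2.3570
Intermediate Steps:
z = 305856 (z = -6372*(-48) = 305856)
J(K) = -2*(2213 + K)/K (J(K) = -4*(K + 2213)/(K + K) = -4*(2213 + K)/(2*K) = -4*(2213 + K)*1/(2*K) = -2*(2213 + K)/K)
(-2447480 + 1726566)/(z + J(-2047)) = (-2447480 + 1726566)/(305856 + (-2 - 4426/(-2047))) = -720914/(305856 + (-2 - 4426*(-1/2047))) = -720914/(305856 + (-2 + 4426/2047)) = -720914/(305856 + 332/2047) = -720914/626087564/2047 = -720914*2047/626087564 = -737855479/313043782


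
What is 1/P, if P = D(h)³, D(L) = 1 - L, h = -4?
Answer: 1/125 ≈ 0.0080000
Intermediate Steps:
P = 125 (P = (1 - 1*(-4))³ = (1 + 4)³ = 5³ = 125)
1/P = 1/125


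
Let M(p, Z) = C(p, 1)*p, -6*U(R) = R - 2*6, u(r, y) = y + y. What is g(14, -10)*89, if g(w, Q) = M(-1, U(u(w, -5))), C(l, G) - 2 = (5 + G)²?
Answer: -3382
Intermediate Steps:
C(l, G) = 2 + (5 + G)²
u(r, y) = 2*y
U(R) = 2 - R/6 (U(R) = -(R - 2*6)/6 = -(R - 12)/6 = -(-12 + R)/6 = 2 - R/6)
M(p, Z) = 38*p (M(p, Z) = (2 + (5 + 1)²)*p = (2 + 6²)*p = (2 + 36)*p = 38*p)
g(w, Q) = -38 (g(w, Q) = 38*(-1) = -38)
g(14, -10)*89 = -38*89 = -3382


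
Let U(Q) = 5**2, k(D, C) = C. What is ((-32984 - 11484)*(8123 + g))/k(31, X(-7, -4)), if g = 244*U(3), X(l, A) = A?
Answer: 158117091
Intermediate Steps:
U(Q) = 25
g = 6100 (g = 244*25 = 6100)
((-32984 - 11484)*(8123 + g))/k(31, X(-7, -4)) = ((-32984 - 11484)*(8123 + 6100))/(-4) = -44468*14223*(-1/4) = -632468364*(-1/4) = 158117091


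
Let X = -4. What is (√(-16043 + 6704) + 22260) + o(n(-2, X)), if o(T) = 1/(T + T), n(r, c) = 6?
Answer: 267121/12 + I*√9339 ≈ 22260.0 + 96.639*I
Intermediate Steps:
o(T) = 1/(2*T)
(√(-16043 + 6704) + 22260) + o(n(-2, X)) = (√(-16043 + 6704) + 22260) + (½)/6 = (√(-9339) + 22260) + (½)*(⅙) = (I*√9339 + 22260) + 1/12 = (22260 + I*√9339) + 1/12 = 267121/12 + I*√9339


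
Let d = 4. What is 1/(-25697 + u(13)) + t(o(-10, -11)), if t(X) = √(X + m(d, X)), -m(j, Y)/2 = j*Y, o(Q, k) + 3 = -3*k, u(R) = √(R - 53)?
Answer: (-I - 25697*√210 + 20*I*√21)/(2*√10 + 25697*I) ≈ -3.8915e-5 + 14.491*I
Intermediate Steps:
u(R) = √(-53 + R)
o(Q, k) = -3 - 3*k
m(j, Y) = -2*Y*j (m(j, Y) = -2*j*Y = -2*Y*j)
t(X) = √7*√(-X) (t(X) = √(X - 2*X*4) = √(X - 8*X) = √(-7*X) = √7*√(-X))
1/(-25697 + u(13)) + t(o(-10, -11)) = 1/(-25697 + √(-53 + 13)) + √7*√(-(-3 - 3*(-11))) = 1/(-25697 + √(-40)) + √7*√(-(-3 + 33)) = 1/(-25697 + 2*I*√10) + √7*√(-1*30) = 1/(-25697 + 2*I*√10) + √7*√(-30) = 1/(-25697 + 2*I*√10) + √7*(I*√30) = 1/(-25697 + 2*I*√10) + I*√210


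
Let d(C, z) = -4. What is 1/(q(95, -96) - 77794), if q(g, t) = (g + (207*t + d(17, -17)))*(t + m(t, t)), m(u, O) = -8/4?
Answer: 1/1860744 ≈ 5.3742e-7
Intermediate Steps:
m(u, O) = -2 (m(u, O) = -8*¼ = -2)
q(g, t) = (-2 + t)*(-4 + g + 207*t) (q(g, t) = (g + (207*t - 4))*(t - 2) = (g + (-4 + 207*t))*(-2 + t) = (-4 + g + 207*t)*(-2 + t) = (-2 + t)*(-4 + g + 207*t))
1/(q(95, -96) - 77794) = 1/((8 - 418*(-96) - 2*95 + 207*(-96)² + 95*(-96)) - 77794) = 1/((8 + 40128 - 190 + 207*9216 - 9120) - 77794) = 1/((8 + 40128 - 190 + 1907712 - 9120) - 77794) = 1/(1938538 - 77794) = 1/1860744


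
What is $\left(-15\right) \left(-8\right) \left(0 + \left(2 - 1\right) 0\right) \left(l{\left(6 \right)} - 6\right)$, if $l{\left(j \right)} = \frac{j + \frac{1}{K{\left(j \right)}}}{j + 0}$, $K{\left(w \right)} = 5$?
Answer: $0$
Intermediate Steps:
$l{\left(j \right)} = \frac{\frac{1}{5} + j}{j}$ ($l{\left(j \right)} = \frac{j + \frac{1}{5}}{j + 0} = \frac{j + \frac{1}{5}}{j} = \frac{\frac{1}{5} + j}{j}$)
$\left(-15\right) \left(-8\right) \left(0 + \left(2 - 1\right) 0\right) \left(l{\left(6 \right)} - 6\right) = \left(-15\right) \left(-8\right) \left(0 + \left(2 - 1\right) 0\right) \left(\frac{\frac{1}{5} + 6}{6} - 6\right) = 120 \left(0 + 1 \cdot 0\right) \left(\frac{1}{6} \cdot \frac{31}{5} - 6\right) = 120 \left(0 + 0\right) \left(\frac{31}{30} - 6\right) = 120 \cdot 0 \left(- \frac{149}{30}\right) = 120 \cdot 0 = 0$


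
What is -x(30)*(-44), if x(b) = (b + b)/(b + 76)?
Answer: 1320/53 ≈ 24.906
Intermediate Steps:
x(b) = 2*b/(76 + b) (x(b) = (2*b)/(76 + b) = 2*b/(76 + b))
-x(30)*(-44) = -2*30/(76 + 30)*(-44) = -2*30/106*(-44) = -1*30/53*(-44) = -30/53*(-44) = 1320/53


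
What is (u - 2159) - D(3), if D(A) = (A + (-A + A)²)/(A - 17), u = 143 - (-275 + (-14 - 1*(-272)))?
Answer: -27983/14 ≈ -1998.8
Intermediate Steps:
u = 160 (u = 143 - (-275 + (-14 + 272)) = 143 - (-275 + 258) = 143 - 1*(-17) = 143 + 17 = 160)
D(A) = A/(-17 + A) (D(A) = (A + 0²)/(-17 + A) = (A + 0)/(-17 + A) = A/(-17 + A))
(u - 2159) - D(3) = (160 - 2159) - 3/(-17 + 3) = -1999 - 3/(-14) = -1999 - 3*(-1)/14 = -1999 - 1*(-3/14) = -1999 + 3/14 = -27983/14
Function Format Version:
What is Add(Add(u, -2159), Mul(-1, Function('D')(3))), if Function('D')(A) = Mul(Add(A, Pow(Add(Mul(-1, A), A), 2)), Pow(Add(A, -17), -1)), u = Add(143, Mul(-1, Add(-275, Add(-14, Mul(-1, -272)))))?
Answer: Rational(-27983, 14) ≈ -1998.8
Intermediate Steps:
u = 160 (u = Add(143, Mul(-1, Add(-275, Add(-14, 272)))) = Add(143, Mul(-1, Add(-275, 258))) = Add(143, Mul(-1, -17)) = Add(143, 17) = 160)
Function('D')(A) = Mul(A, Pow(Add(-17, A), -1)) (Function('D')(A) = Mul(Add(A, Pow(0, 2)), Pow(Add(-17, A), -1)) = Mul(Add(A, 0), Pow(Add(-17, A), -1)) = Mul(A, Pow(Add(-17, A), -1)))
Add(Add(u, -2159), Mul(-1, Function('D')(3))) = Add(Add(160, -2159), Mul(-1, Mul(3, Pow(Add(-17, 3), -1)))) = Add(-1999, Mul(-1, Mul(3, Pow(-14, -1)))) = Add(-1999, Mul(-1, Mul(3, Rational(-1, 14)))) = Add(-1999, Mul(-1, Rational(-3, 14))) = Add(-1999, Rational(3, 14)) = Rational(-27983, 14)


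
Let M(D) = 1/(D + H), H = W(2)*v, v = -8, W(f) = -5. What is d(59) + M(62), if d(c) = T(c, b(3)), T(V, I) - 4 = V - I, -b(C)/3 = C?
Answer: 7345/102 ≈ 72.010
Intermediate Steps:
b(C) = -3*C
T(V, I) = 4 + V - I (T(V, I) = 4 + (V - I) = 4 + V - I)
d(c) = 13 + c (d(c) = 4 + c - (-3)*3 = 4 + c - 1*(-9) = 4 + c + 9 = 13 + c)
H = 40 (H = -5*(-8) = 40)
M(D) = 1/(40 + D) (M(D) = 1/(D + 40) = 1/(40 + D))
d(59) + M(62) = (13 + 59) + 1/(40 + 62) = 72 + 1/102 = 7345/102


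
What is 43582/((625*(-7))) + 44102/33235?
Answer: -35871472/4154375 ≈ -8.6346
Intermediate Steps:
43582/((625*(-7))) + 44102/33235 = 43582/(-4375) + 44102*(1/33235) = 43582*(-1/4375) + 44102/33235 = -6226/625 + 44102/33235 = -35871472/4154375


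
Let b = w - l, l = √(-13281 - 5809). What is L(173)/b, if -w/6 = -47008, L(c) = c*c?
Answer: 4220707296/39775546697 + 29929*I*√19090/79551093394 ≈ 0.10611 + 5.1982e-5*I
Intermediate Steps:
L(c) = c²
w = 282048 (w = -6*(-47008) = 282048)
l = I*√19090 (l = √(-19090) = I*√19090 ≈ 138.17*I)
b = 282048 - I*√19090 ≈ 2.8205e+5 - 138.17*I
L(173)/b = 173²/(282048 - I*√19090) = 29929/(282048 - I*√19090)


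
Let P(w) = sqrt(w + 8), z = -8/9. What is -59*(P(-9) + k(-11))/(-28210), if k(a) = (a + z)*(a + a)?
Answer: 69443/126945 + 59*I/28210 ≈ 0.54703 + 0.0020915*I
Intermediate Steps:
z = -8/9 (z = -8*1/9 = -8/9 ≈ -0.88889)
P(w) = sqrt(8 + w)
k(a) = 2*a*(-8/9 + a) (k(a) = (a - 8/9)*(a + a) = (-8/9 + a)*(2*a) = 2*a*(-8/9 + a))
-59*(P(-9) + k(-11))/(-28210) = -59*(sqrt(8 - 9) + (2/9)*(-11)*(-8 + 9*(-11)))/(-28210) = -59*(sqrt(-1) + (2/9)*(-11)*(-8 - 99))*(-1/28210) = -59*(I + (2/9)*(-11)*(-107))*(-1/28210) = -59*(I + 2354/9)*(-1/28210) = -59*(2354/9 + I)*(-1/28210) = (-138886/9 - 59*I)*(-1/28210) = 69443/126945 + 59*I/28210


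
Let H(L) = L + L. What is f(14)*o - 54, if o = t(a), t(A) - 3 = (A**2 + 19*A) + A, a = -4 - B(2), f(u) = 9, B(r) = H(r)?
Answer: -891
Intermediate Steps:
H(L) = 2*L
B(r) = 2*r
a = -8 (a = -4 - 2*2 = -4 - 1*4 = -4 - 4 = -8)
t(A) = 3 + A**2 + 20*A (t(A) = 3 + ((A**2 + 19*A) + A) = 3 + (A**2 + 20*A) = 3 + A**2 + 20*A)
o = -93 (o = 3 + (-8)**2 + 20*(-8) = 3 + 64 - 160 = -93)
f(14)*o - 54 = 9*(-93) - 54 = -837 - 54 = -891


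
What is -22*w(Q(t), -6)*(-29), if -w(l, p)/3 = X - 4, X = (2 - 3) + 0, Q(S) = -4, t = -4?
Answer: 9570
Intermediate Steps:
X = -1 (X = -1 + 0 = -1)
w(l, p) = 15 (w(l, p) = -3*(-1 - 4) = -3*(-5) = 15)
-22*w(Q(t), -6)*(-29) = -22*15*(-29) = -330*(-29) = 9570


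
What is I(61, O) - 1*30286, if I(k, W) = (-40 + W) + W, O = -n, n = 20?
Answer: -30366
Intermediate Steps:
O = -20 (O = -1*20 = -20)
I(k, W) = -40 + 2*W
I(61, O) - 1*30286 = (-40 + 2*(-20)) - 1*30286 = (-40 - 40) - 30286 = -80 - 30286 = -30366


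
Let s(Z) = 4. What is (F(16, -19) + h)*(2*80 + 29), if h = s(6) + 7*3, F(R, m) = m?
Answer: 1134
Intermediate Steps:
h = 25 (h = 4 + 7*3 = 4 + 21 = 25)
(F(16, -19) + h)*(2*80 + 29) = (-19 + 25)*(2*80 + 29) = 6*(160 + 29) = 6*189 = 1134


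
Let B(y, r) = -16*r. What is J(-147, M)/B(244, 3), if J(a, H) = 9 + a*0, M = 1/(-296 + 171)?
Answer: -3/16 ≈ -0.18750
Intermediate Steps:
M = -1/125 (M = 1/(-125) = -1/125 ≈ -0.0080000)
J(a, H) = 9 (J(a, H) = 9 + 0 = 9)
J(-147, M)/B(244, 3) = 9/((-16*3)) = 9/(-48) = 9*(-1/48) = -3/16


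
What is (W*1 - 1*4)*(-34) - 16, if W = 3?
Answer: 18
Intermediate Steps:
(W*1 - 1*4)*(-34) - 16 = (3*1 - 1*4)*(-34) - 16 = (3 - 4)*(-34) - 16 = -1*(-34) - 16 = 34 - 16 = 18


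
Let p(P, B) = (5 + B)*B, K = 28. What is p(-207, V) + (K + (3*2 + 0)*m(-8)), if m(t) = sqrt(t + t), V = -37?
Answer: 1212 + 24*I ≈ 1212.0 + 24.0*I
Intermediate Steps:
m(t) = sqrt(2)*sqrt(t) (m(t) = sqrt(2*t) = sqrt(2)*sqrt(t))
p(P, B) = B*(5 + B)
p(-207, V) + (K + (3*2 + 0)*m(-8)) = -37*(5 - 37) + (28 + (3*2 + 0)*(sqrt(2)*sqrt(-8))) = -37*(-32) + (28 + (6 + 0)*(sqrt(2)*(2*I*sqrt(2)))) = 1184 + (28 + 6*(4*I)) = 1184 + (28 + 24*I) = 1212 + 24*I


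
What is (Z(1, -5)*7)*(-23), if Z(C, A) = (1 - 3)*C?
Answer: 322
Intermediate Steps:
Z(C, A) = -2*C
(Z(1, -5)*7)*(-23) = (-2*1*7)*(-23) = -2*7*(-23) = -14*(-23) = 322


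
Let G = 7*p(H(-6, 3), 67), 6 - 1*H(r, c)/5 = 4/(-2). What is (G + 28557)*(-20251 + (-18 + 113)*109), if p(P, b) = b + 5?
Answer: -287587656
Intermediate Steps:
H(r, c) = 40 (H(r, c) = 30 - 20/(-2) = 30 - 20*(-1)/2 = 30 - 5*(-2) = 30 + 10 = 40)
p(P, b) = 5 + b
G = 504 (G = 7*(5 + 67) = 7*72 = 504)
(G + 28557)*(-20251 + (-18 + 113)*109) = (504 + 28557)*(-20251 + (-18 + 113)*109) = 29061*(-20251 + 95*109) = 29061*(-20251 + 10355) = 29061*(-9896) = -287587656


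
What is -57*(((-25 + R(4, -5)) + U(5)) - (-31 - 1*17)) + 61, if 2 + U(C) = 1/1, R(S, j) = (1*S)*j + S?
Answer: -281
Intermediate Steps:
R(S, j) = S + S*j (R(S, j) = S*j + S = S + S*j)
U(C) = -1 (U(C) = -2 + 1/1 = -2 + 1 = -1)
-57*(((-25 + R(4, -5)) + U(5)) - (-31 - 1*17)) + 61 = -57*(((-25 + 4*(1 - 5)) - 1) - (-31 - 1*17)) + 61 = -57*(((-25 + 4*(-4)) - 1) - (-31 - 17)) + 61 = -57*(((-25 - 16) - 1) - 1*(-48)) + 61 = -57*((-41 - 1) + 48) + 61 = -57*(-42 + 48) + 61 = -57*6 + 61 = -342 + 61 = -281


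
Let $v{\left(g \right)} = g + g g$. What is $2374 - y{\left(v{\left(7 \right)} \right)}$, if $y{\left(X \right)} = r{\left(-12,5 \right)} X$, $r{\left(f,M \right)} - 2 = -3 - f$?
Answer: $1758$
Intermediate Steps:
$r{\left(f,M \right)} = -1 - f$ ($r{\left(f,M \right)} = 2 - \left(3 + f\right) = -1 - f$)
$v{\left(g \right)} = g + g^{2}$
$y{\left(X \right)} = 11 X$ ($y{\left(X \right)} = \left(-1 - -12\right) X = \left(-1 + 12\right) X = 11 X$)
$2374 - y{\left(v{\left(7 \right)} \right)} = 2374 - 11 \cdot 7 \left(1 + 7\right) = 2374 - 11 \cdot 7 \cdot 8 = 2374 - 11 \cdot 56 = 2374 - 616 = 1758$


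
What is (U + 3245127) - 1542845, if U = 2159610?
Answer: 3861892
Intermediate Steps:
(U + 3245127) - 1542845 = (2159610 + 3245127) - 1542845 = 5404737 - 1542845 = 3861892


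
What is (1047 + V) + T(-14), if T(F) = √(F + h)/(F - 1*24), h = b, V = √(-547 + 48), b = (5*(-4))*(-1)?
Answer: 1047 - √6/38 + I*√499 ≈ 1046.9 + 22.338*I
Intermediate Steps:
b = 20 (b = -20*(-1) = 20)
V = I*√499 (V = √(-499) = I*√499 ≈ 22.338*I)
h = 20
T(F) = √(20 + F)/(-24 + F) (T(F) = √(F + 20)/(F - 1*24) = √(20 + F)/(F - 24) = √(20 + F)/(-24 + F))
(1047 + V) + T(-14) = (1047 + I*√499) + √(20 - 14)/(-24 - 14) = (1047 + I*√499) + √6/(-38) = (1047 + I*√499) - √6/38 = 1047 - √6/38 + I*√499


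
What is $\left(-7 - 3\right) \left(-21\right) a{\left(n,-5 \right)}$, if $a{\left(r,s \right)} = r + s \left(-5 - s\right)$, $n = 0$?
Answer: $0$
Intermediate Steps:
$\left(-7 - 3\right) \left(-21\right) a{\left(n,-5 \right)} = \left(-7 - 3\right) \left(-21\right) \left(0 - \left(-5\right)^{2} - -25\right) = \left(-10\right) \left(-21\right) \left(0 - 25 + 25\right) = 210 \left(0 - 25 + 25\right) = 210 \cdot 0 = 0$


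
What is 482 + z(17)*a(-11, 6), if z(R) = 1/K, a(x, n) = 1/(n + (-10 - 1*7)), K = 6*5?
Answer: 159059/330 ≈ 482.00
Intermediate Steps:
K = 30
a(x, n) = 1/(-17 + n) (a(x, n) = 1/(n + (-10 - 7)) = 1/(n - 17) = 1/(-17 + n))
z(R) = 1/30
482 + z(17)*a(-11, 6) = 482 + 1/(30*(-17 + 6)) = 482 + (1/30)/(-11) = 482 + (1/30)*(-1/11) = 482 - 1/330 = 159059/330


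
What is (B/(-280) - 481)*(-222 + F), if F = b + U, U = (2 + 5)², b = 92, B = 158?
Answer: 5460939/140 ≈ 39007.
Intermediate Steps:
U = 49 (U = 7² = 49)
F = 141 (F = 92 + 49 = 141)
(B/(-280) - 481)*(-222 + F) = (158/(-280) - 481)*(-222 + 141) = (158*(-1/280) - 481)*(-81) = (-79/140 - 481)*(-81) = -67419/140*(-81) = 5460939/140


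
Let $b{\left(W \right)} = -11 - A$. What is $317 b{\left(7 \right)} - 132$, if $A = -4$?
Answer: $-2351$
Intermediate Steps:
$b{\left(W \right)} = -7$ ($b{\left(W \right)} = -11 - -4 = -11 + 4 = -7$)
$317 b{\left(7 \right)} - 132 = 317 \left(-7\right) - 132 = -2219 - 132 = -2351$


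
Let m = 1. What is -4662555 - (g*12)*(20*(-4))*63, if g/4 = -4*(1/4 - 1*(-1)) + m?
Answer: -5630235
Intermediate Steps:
g = -16 (g = 4*(-4*(1/4 - 1*(-1)) + 1) = 4*(-4*(¼ + 1) + 1) = 4*(-4*5/4 + 1) = 4*(-5 + 1) = 4*(-4) = -16)
-4662555 - (g*12)*(20*(-4))*63 = -4662555 - (-16*12)*(20*(-4))*63 = -4662555 - (-192*(-80))*63 = -4662555 - 15360*63 = -4662555 - 1*967680 = -4662555 - 967680 = -5630235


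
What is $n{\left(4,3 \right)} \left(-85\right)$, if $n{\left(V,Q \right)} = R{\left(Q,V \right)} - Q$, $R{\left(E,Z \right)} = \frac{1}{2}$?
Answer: $\frac{425}{2} \approx 212.5$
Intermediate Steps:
$R{\left(E,Z \right)} = \frac{1}{2}$
$n{\left(V,Q \right)} = \frac{1}{2} - Q$
$n{\left(4,3 \right)} \left(-85\right) = \left(\frac{1}{2} - 3\right) \left(-85\right) = \left(- \frac{5}{2}\right) \left(-85\right) = \frac{425}{2}$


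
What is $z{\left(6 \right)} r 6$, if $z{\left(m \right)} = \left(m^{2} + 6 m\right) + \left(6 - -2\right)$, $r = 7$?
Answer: $3360$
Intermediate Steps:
$z{\left(m \right)} = 8 + m^{2} + 6 m$ ($z{\left(m \right)} = \left(m^{2} + 6 m\right) + \left(6 + 2\right) = \left(m^{2} + 6 m\right) + 8 = 8 + m^{2} + 6 m$)
$z{\left(6 \right)} r 6 = \left(8 + 6^{2} + 6 \cdot 6\right) 7 \cdot 6 = \left(8 + 36 + 36\right) 7 \cdot 6 = 80 \cdot 7 \cdot 6 = 560 \cdot 6 = 3360$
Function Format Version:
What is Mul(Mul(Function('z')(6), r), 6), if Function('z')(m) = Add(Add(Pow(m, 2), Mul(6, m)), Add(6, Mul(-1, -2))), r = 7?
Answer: 3360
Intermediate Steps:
Function('z')(m) = Add(8, Pow(m, 2), Mul(6, m)) (Function('z')(m) = Add(Add(Pow(m, 2), Mul(6, m)), Add(6, 2)) = Add(Add(Pow(m, 2), Mul(6, m)), 8) = Add(8, Pow(m, 2), Mul(6, m)))
Mul(Mul(Function('z')(6), r), 6) = Mul(Mul(Add(8, Pow(6, 2), Mul(6, 6)), 7), 6) = Mul(Mul(Add(8, 36, 36), 7), 6) = Mul(Mul(80, 7), 6) = Mul(560, 6) = 3360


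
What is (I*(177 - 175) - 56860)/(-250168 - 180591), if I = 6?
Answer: 56848/430759 ≈ 0.13197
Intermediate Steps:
(I*(177 - 175) - 56860)/(-250168 - 180591) = (6*(177 - 175) - 56860)/(-250168 - 180591) = (6*2 - 56860)/(-430759) = (12 - 56860)*(-1/430759) = -56848*(-1/430759) = 56848/430759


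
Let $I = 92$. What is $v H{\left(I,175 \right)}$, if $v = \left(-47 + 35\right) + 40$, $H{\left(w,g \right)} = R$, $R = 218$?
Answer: $6104$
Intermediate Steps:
$H{\left(w,g \right)} = 218$
$v = 28$ ($v = -12 + 40 = 28$)
$v H{\left(I,175 \right)} = 28 \cdot 218 = 6104$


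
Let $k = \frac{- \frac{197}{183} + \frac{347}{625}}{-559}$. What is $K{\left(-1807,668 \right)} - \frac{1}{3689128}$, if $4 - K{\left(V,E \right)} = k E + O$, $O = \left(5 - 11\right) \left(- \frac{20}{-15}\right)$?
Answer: $\frac{2683466729345879}{235866704385000} \approx 11.377$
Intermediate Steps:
$O = -8$ ($O = - 6 \left(\left(-20\right) \left(- \frac{1}{15}\right)\right) = \left(-6\right) \frac{4}{3} = -8$)
$k = \frac{59624}{63935625}$ ($k = \left(\left(-197\right) \frac{1}{183} + 347 \cdot \frac{1}{625}\right) \left(- \frac{1}{559}\right) = \left(- \frac{197}{183} + \frac{347}{625}\right) \left(- \frac{1}{559}\right) = \left(- \frac{59624}{114375}\right) \left(- \frac{1}{559}\right) = \frac{59624}{63935625} \approx 0.00093256$)
$K{\left(V,E \right)} = 12 - \frac{59624 E}{63935625}$ ($K{\left(V,E \right)} = 4 - \left(\frac{59624 E}{63935625} - 8\right) = 4 - \left(-8 + \frac{59624 E}{63935625}\right) = 12 - \frac{59624 E}{63935625}$)
$K{\left(-1807,668 \right)} - \frac{1}{3689128} = \left(12 - \frac{39828832}{63935625}\right) - \frac{1}{3689128} = \frac{727398668}{63935625} - \frac{1}{3689128} = \frac{2683466729345879}{235866704385000}$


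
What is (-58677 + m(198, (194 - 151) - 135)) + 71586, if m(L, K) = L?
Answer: 13107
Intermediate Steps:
(-58677 + m(198, (194 - 151) - 135)) + 71586 = (-58677 + 198) + 71586 = -58479 + 71586 = 13107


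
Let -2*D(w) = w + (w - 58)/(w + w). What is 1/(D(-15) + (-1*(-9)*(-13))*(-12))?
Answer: 60/84617 ≈ 0.00070908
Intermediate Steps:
D(w) = -w/2 - (-58 + w)/(4*w) (D(w) = -(w + (w - 58)/(w + w))/2 = -(w + (-58 + w)/((2*w)))/2 = -(w + (-58 + w)*(1/(2*w)))/2 = -(w + (-58 + w)/(2*w))/2 = -w/2 - (-58 + w)/(4*w))
1/(D(-15) + (-1*(-9)*(-13))*(-12)) = 1/((1/4)*(58 - 1*(-15) - 2*(-15)**2)/(-15) + (-1*(-9)*(-13))*(-12)) = 1/((1/4)*(-1/15)*(58 + 15 - 2*225) + (9*(-13))*(-12)) = 1/((1/4)*(-1/15)*(58 + 15 - 450) - 117*(-12)) = 1/((1/4)*(-1/15)*(-377) + 1404) = 1/(377/60 + 1404) = 1/(84617/60) = 60/84617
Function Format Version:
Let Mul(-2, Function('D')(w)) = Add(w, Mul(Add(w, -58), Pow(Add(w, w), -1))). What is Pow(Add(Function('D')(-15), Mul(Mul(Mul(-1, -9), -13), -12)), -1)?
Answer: Rational(60, 84617) ≈ 0.00070908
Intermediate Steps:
Function('D')(w) = Add(Mul(Rational(-1, 2), w), Mul(Rational(-1, 4), Pow(w, -1), Add(-58, w))) (Function('D')(w) = Mul(Rational(-1, 2), Add(w, Mul(Add(w, -58), Pow(Add(w, w), -1)))) = Mul(Rational(-1, 2), Add(w, Mul(Add(-58, w), Pow(Mul(2, w), -1)))) = Mul(Rational(-1, 2), Add(w, Mul(Add(-58, w), Mul(Rational(1, 2), Pow(w, -1))))) = Mul(Rational(-1, 2), Add(w, Mul(Rational(1, 2), Pow(w, -1), Add(-58, w)))) = Add(Mul(Rational(-1, 2), w), Mul(Rational(-1, 4), Pow(w, -1), Add(-58, w))))
Pow(Add(Function('D')(-15), Mul(Mul(Mul(-1, -9), -13), -12)), -1) = Pow(Add(Mul(Rational(1, 4), Pow(-15, -1), Add(58, Mul(-1, -15), Mul(-2, Pow(-15, 2)))), Mul(Mul(Mul(-1, -9), -13), -12)), -1) = Pow(Add(Mul(Rational(1, 4), Rational(-1, 15), Add(58, 15, Mul(-2, 225))), Mul(Mul(9, -13), -12)), -1) = Pow(Add(Mul(Rational(1, 4), Rational(-1, 15), Add(58, 15, -450)), Mul(-117, -12)), -1) = Pow(Add(Mul(Rational(1, 4), Rational(-1, 15), -377), 1404), -1) = Pow(Add(Rational(377, 60), 1404), -1) = Pow(Rational(84617, 60), -1) = Rational(60, 84617)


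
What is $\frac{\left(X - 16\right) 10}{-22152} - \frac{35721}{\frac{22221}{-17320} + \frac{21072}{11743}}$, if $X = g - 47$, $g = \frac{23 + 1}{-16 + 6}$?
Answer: $- \frac{8941097092356029}{128021130068} \approx -69841.0$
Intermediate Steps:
$g = - \frac{12}{5}$ ($g = \frac{24}{-10} = 24 \left(- \frac{1}{10}\right) = - \frac{12}{5} \approx -2.4$)
$X = - \frac{247}{5}$ ($X = - \frac{12}{5} - 47 = - \frac{247}{5} \approx -49.4$)
$\frac{\left(X - 16\right) 10}{-22152} - \frac{35721}{\frac{22221}{-17320} + \frac{21072}{11743}} = \frac{\left(- \frac{247}{5} - 16\right) 10}{-22152} - \frac{35721}{\frac{22221}{-17320} + \frac{21072}{11743}} = \left(- \frac{327}{5}\right) 10 \left(- \frac{1}{22152}\right) - \frac{35721}{22221 \left(- \frac{1}{17320}\right) + 21072 \cdot \frac{1}{11743}} = \left(-654\right) \left(- \frac{1}{22152}\right) - \frac{35721}{- \frac{22221}{17320} + \frac{21072}{11743}} = \frac{109}{3692} - \frac{35721}{\frac{104025837}{203388760}} = \frac{109}{3692} - \frac{2421749965320}{34675279} = - \frac{8941097092356029}{128021130068}$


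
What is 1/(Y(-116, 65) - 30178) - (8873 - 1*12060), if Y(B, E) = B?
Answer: 96546977/30294 ≈ 3187.0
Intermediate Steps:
1/(Y(-116, 65) - 30178) - (8873 - 1*12060) = 1/(-116 - 30178) - (8873 - 1*12060) = 1/(-30294) - (8873 - 12060) = -1/30294 - 1*(-3187) = -1/30294 + 3187 = 96546977/30294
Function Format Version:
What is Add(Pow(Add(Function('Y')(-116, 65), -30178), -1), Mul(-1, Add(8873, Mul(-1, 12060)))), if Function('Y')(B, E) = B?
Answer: Rational(96546977, 30294) ≈ 3187.0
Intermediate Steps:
Add(Pow(Add(Function('Y')(-116, 65), -30178), -1), Mul(-1, Add(8873, Mul(-1, 12060)))) = Add(Pow(Add(-116, -30178), -1), Mul(-1, Add(8873, Mul(-1, 12060)))) = Add(Pow(-30294, -1), Mul(-1, Add(8873, -12060))) = Add(Rational(-1, 30294), Mul(-1, -3187)) = Add(Rational(-1, 30294), 3187) = Rational(96546977, 30294)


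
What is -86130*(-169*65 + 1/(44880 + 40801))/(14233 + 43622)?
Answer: 186358745232/11395573 ≈ 16354.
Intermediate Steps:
-86130*(-169*65 + 1/(44880 + 40801))/(14233 + 43622) = -86130/(57855/(-10985 + 1/85681)) = -86130/(57855/(-941205784/85681)) = -86130/(57855*(-85681/941205784)) = -86130/(-4957074255/941205784) = -86130*(-941205784/4957074255) = 186358745232/11395573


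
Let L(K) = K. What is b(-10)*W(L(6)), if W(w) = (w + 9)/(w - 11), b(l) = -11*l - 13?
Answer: -291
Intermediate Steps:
b(l) = -13 - 11*l
W(w) = (9 + w)/(-11 + w)
b(-10)*W(L(6)) = (-13 - 11*(-10))*((9 + 6)/(-11 + 6)) = (-13 + 110)*(15/(-5)) = 97*(-1/5*15) = 97*(-3) = -291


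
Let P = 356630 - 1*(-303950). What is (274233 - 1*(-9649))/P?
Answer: 141941/330290 ≈ 0.42975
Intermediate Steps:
P = 660580 (P = 356630 + 303950 = 660580)
(274233 - 1*(-9649))/P = (274233 - 1*(-9649))/660580 = (274233 + 9649)*(1/660580) = 283882*(1/660580) = 141941/330290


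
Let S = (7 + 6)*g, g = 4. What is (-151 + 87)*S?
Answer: -3328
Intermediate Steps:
S = 52 (S = (7 + 6)*4 = 13*4 = 52)
(-151 + 87)*S = (-151 + 87)*52 = -64*52 = -3328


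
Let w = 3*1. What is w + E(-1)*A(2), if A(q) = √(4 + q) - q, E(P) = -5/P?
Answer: -7 + 5*√6 ≈ 5.2475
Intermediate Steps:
w = 3
w + E(-1)*A(2) = 3 + (-5/(-1))*(√(4 + 2) - 1*2) = 3 + (-5*(-1))*(√6 - 2) = 3 + 5*(-2 + √6) = 3 + (-10 + 5*√6) = -7 + 5*√6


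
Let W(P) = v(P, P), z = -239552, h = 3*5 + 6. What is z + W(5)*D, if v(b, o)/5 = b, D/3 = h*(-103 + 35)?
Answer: -346652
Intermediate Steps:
h = 21 (h = 15 + 6 = 21)
D = -4284 (D = 3*(21*(-103 + 35)) = 3*(21*(-68)) = 3*(-1428) = -4284)
v(b, o) = 5*b
W(P) = 5*P
z + W(5)*D = -239552 + (5*5)*(-4284) = -239552 + 25*(-4284) = -239552 - 107100 = -346652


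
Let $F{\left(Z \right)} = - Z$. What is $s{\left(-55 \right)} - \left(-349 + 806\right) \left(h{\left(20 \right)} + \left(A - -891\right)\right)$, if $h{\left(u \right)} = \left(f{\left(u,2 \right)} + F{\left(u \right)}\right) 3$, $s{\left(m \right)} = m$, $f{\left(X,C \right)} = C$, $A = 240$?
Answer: $-492244$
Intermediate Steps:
$h{\left(u \right)} = 6 - 3 u$ ($h{\left(u \right)} = \left(2 - u\right) 3 = 6 - 3 u$)
$s{\left(-55 \right)} - \left(-349 + 806\right) \left(h{\left(20 \right)} + \left(A - -891\right)\right) = -55 - \left(-349 + 806\right) \left(\left(6 - 60\right) + \left(240 - -891\right)\right) = -55 - 457 \left(\left(6 - 60\right) + \left(240 + 891\right)\right) = -55 - 457 \left(-54 + 1131\right) = -55 - 457 \cdot 1077 = -55 - 492189 = -492244$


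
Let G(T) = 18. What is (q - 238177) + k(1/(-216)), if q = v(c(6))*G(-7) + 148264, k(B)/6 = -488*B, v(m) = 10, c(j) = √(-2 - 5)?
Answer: -807475/9 ≈ -89720.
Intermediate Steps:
c(j) = I*√7 (c(j) = √(-7) = I*√7)
k(B) = -2928*B (k(B) = 6*(-488*B) = -2928*B)
q = 148444 (q = 10*18 + 148264 = 180 + 148264 = 148444)
(q - 238177) + k(1/(-216)) = (148444 - 238177) - 2928/(-216) = -89733 - 2928*(-1/216) = -89733 + 122/9 = -807475/9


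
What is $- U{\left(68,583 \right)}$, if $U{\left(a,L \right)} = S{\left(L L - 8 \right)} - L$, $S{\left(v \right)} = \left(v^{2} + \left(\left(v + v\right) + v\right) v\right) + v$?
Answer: $-462076715942$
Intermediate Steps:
$S{\left(v \right)} = v + 4 v^{2}$ ($S{\left(v \right)} = \left(v^{2} + \left(2 v + v\right) v\right) + v = \left(v^{2} + 3 v v\right) + v = \left(v^{2} + 3 v^{2}\right) + v = 4 v^{2} + v = v + 4 v^{2}$)
$U{\left(a,L \right)} = - L + \left(-31 + 4 L^{2}\right) \left(-8 + L^{2}\right)$ ($U{\left(a,L \right)} = \left(L L - 8\right) \left(1 + 4 \left(L L - 8\right)\right) - L = \left(L^{2} - 8\right) \left(1 + 4 \left(L^{2} - 8\right)\right) - L = \left(-8 + L^{2}\right) \left(1 + 4 \left(-8 + L^{2}\right)\right) - L = \left(-8 + L^{2}\right) \left(1 + \left(-32 + 4 L^{2}\right)\right) - L = \left(-8 + L^{2}\right) \left(-31 + 4 L^{2}\right) - L = \left(-31 + 4 L^{2}\right) \left(-8 + L^{2}\right) - L = - L + \left(-31 + 4 L^{2}\right) \left(-8 + L^{2}\right)$)
$- U{\left(68,583 \right)} = - (\left(-1\right) 583 + \left(-31 + 4 \cdot 583^{2}\right) \left(-8 + 583^{2}\right)) = - (-583 + \left(-31 + 4 \cdot 339889\right) \left(-8 + 339889\right)) = - (-583 + \left(-31 + 1359556\right) 339881) = - (-583 + 1359525 \cdot 339881) = - (-583 + 462076716525) = \left(-1\right) 462076715942 = -462076715942$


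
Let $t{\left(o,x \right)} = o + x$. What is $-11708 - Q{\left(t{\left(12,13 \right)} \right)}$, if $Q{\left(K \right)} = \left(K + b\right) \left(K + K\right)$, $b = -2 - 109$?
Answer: $-7408$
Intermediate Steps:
$b = -111$
$Q{\left(K \right)} = 2 K \left(-111 + K\right)$ ($Q{\left(K \right)} = \left(K - 111\right) \left(K + K\right) = \left(-111 + K\right) 2 K = 2 K \left(-111 + K\right)$)
$-11708 - Q{\left(t{\left(12,13 \right)} \right)} = -11708 - 2 \left(12 + 13\right) \left(-111 + \left(12 + 13\right)\right) = -11708 - 2 \cdot 25 \left(-111 + 25\right) = -11708 - 2 \cdot 25 \left(-86\right) = -11708 - -4300 = -11708 + 4300 = -7408$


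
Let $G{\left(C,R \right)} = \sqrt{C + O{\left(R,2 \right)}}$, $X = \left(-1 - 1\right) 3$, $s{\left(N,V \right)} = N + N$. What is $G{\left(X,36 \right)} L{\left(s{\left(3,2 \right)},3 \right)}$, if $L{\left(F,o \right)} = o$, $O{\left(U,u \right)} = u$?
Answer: $6 i \approx 6.0 i$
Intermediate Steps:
$s{\left(N,V \right)} = 2 N$
$X = -6$ ($X = \left(-2\right) 3 = -6$)
$G{\left(C,R \right)} = \sqrt{2 + C}$ ($G{\left(C,R \right)} = \sqrt{C + 2} = \sqrt{2 + C}$)
$G{\left(X,36 \right)} L{\left(s{\left(3,2 \right)},3 \right)} = \sqrt{2 - 6} \cdot 3 = \sqrt{-4} \cdot 3 = 2 i 3 = 6 i$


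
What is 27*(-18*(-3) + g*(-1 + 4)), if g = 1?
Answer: 1539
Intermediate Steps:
27*(-18*(-3) + g*(-1 + 4)) = 27*(-18*(-3) + 1*(-1 + 4)) = 27*(54 + 1*3) = 27*(54 + 3) = 27*57 = 1539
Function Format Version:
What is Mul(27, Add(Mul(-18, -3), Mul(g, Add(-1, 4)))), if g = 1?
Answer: 1539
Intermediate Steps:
Mul(27, Add(Mul(-18, -3), Mul(g, Add(-1, 4)))) = Mul(27, Add(Mul(-18, -3), Mul(1, Add(-1, 4)))) = Mul(27, Add(54, Mul(1, 3))) = Mul(27, Add(54, 3)) = Mul(27, 57) = 1539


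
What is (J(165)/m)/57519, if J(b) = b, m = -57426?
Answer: -5/100093518 ≈ -4.9953e-8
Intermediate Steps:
(J(165)/m)/57519 = (165/(-57426))/57519 = (165*(-1/57426))*(1/57519) = -55/19142*1/57519 = -5/100093518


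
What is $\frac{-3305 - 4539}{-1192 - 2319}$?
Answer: $\frac{7844}{3511} \approx 2.2341$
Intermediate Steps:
$\frac{-3305 - 4539}{-1192 - 2319} = - \frac{7844}{-3511} = \left(-7844\right) \left(- \frac{1}{3511}\right) = \frac{7844}{3511}$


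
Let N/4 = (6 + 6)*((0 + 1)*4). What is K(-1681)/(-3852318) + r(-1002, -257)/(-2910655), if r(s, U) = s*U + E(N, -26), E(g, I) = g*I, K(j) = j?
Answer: -967902234941/11212768648290 ≈ -0.086321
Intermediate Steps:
N = 192 (N = 4*((6 + 6)*((0 + 1)*4)) = 4*(12*(1*4)) = 4*(12*4) = 4*48 = 192)
E(g, I) = I*g
r(s, U) = -4992 + U*s (r(s, U) = s*U - 26*192 = U*s - 4992 = -4992 + U*s)
K(-1681)/(-3852318) + r(-1002, -257)/(-2910655) = -1681/(-3852318) + (-4992 - 257*(-1002))/(-2910655) = -1681*(-1/3852318) + (-4992 + 257514)*(-1/2910655) = 1681/3852318 + 252522*(-1/2910655) = 1681/3852318 - 252522/2910655 = -967902234941/11212768648290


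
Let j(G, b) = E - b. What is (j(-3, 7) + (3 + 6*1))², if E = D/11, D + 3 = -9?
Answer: 100/121 ≈ 0.82645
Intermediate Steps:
D = -12 (D = -3 - 9 = -12)
E = -12/11 ≈ -1.0909
j(G, b) = -12/11 - b
(j(-3, 7) + (3 + 6*1))² = ((-12/11 - 1*7) + (3 + 6*1))² = ((-12/11 - 7) + (3 + 6))² = (-89/11 + 9)² = (10/11)² = 100/121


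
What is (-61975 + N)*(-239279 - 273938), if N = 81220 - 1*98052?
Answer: 40445092119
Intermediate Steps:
N = -16832 (N = 81220 - 98052 = -16832)
(-61975 + N)*(-239279 - 273938) = (-61975 - 16832)*(-239279 - 273938) = -78807*(-513217) = 40445092119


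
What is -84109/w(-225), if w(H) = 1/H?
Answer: 18924525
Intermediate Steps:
-84109/w(-225) = -84109/(1/(-225)) = -84109/(-1/225) = -84109*(-225) = 18924525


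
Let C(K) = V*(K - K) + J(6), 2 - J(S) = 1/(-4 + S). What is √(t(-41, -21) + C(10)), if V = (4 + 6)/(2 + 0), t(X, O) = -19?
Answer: I*√70/2 ≈ 4.1833*I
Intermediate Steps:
V = 5 (V = 10/2 = 10*(½) = 5)
J(S) = 2 - 1/(-4 + S)
C(K) = 3/2 (C(K) = 5*(K - K) + (-9 + 2*6)/(-4 + 6) = 5*0 + (-9 + 12)/2 = 0 + (½)*3 = 0 + 3/2 = 3/2)
√(t(-41, -21) + C(10)) = √(-19 + 3/2) = √(-35/2) = I*√70/2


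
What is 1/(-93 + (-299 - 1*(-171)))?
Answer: -1/221 ≈ -0.0045249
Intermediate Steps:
1/(-93 + (-299 - 1*(-171))) = 1/(-93 + (-299 + 171)) = 1/(-93 - 128) = 1/(-221) = -1/221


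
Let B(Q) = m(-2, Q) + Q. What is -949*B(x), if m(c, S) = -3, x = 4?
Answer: -949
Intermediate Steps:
B(Q) = -3 + Q
-949*B(x) = -949*(-3 + 4) = -949*1 = -949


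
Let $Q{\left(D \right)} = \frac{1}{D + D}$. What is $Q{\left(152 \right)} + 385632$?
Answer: $\frac{117232129}{304} \approx 3.8563 \cdot 10^{5}$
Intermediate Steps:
$Q{\left(D \right)} = \frac{1}{2 D}$
$Q{\left(152 \right)} + 385632 = \frac{1}{2 \cdot 152} + 385632 = \frac{1}{2} \cdot \frac{1}{152} + 385632 = \frac{1}{304} + 385632 = \frac{117232129}{304}$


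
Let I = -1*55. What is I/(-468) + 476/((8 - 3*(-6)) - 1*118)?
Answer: -54427/10764 ≈ -5.0564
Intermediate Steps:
I = -55
I/(-468) + 476/((8 - 3*(-6)) - 1*118) = -55/(-468) + 476/((8 - 3*(-6)) - 1*118) = -55*(-1/468) + 476/((8 + 18) - 118) = 55/468 + 476/(26 - 118) = 55/468 + 476/(-92) = 55/468 + 476*(-1/92) = 55/468 - 119/23 = -54427/10764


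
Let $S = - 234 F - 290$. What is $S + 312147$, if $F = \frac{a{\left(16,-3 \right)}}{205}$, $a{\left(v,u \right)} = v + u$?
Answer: $\frac{63927643}{205} \approx 3.1184 \cdot 10^{5}$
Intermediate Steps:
$a{\left(v,u \right)} = u + v$
$F = \frac{13}{205}$ ($F = \frac{-3 + 16}{205} = 13 \cdot \frac{1}{205} = \frac{13}{205} \approx 0.063415$)
$S = - \frac{62492}{205}$ ($S = \left(-234\right) \frac{13}{205} - 290 = - \frac{3042}{205} - 290 = - \frac{62492}{205} \approx -304.84$)
$S + 312147 = - \frac{62492}{205} + 312147 = \frac{63927643}{205}$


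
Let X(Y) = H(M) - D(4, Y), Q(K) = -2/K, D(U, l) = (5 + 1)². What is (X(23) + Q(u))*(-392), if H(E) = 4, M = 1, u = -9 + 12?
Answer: 38416/3 ≈ 12805.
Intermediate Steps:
D(U, l) = 36 (D(U, l) = 6² = 36)
u = 3
X(Y) = -32 (X(Y) = 4 - 1*36 = 4 - 36 = -32)
(X(23) + Q(u))*(-392) = (-32 - 2/3)*(-392) = (-32 - 2*⅓)*(-392) = (-32 - ⅔)*(-392) = -98/3*(-392) = 38416/3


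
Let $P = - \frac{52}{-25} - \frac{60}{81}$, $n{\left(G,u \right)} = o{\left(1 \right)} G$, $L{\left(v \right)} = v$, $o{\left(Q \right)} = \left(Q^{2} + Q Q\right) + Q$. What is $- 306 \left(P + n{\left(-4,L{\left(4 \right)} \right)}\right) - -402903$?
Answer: $\frac{30462389}{75} \approx 4.0617 \cdot 10^{5}$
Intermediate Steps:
$o{\left(Q \right)} = Q + 2 Q^{2}$ ($o{\left(Q \right)} = \left(Q^{2} + Q^{2}\right) + Q = 2 Q^{2} + Q = Q + 2 Q^{2}$)
$n{\left(G,u \right)} = 3 G$ ($n{\left(G,u \right)} = 1 \left(1 + 2 \cdot 1\right) G = 1 \left(1 + 2\right) G = 1 \cdot 3 G = 3 G$)
$P = \frac{904}{675}$ ($P = \left(-52\right) \left(- \frac{1}{25}\right) - \frac{20}{27} = \frac{52}{25} - \frac{20}{27} = \frac{904}{675} \approx 1.3393$)
$- 306 \left(P + n{\left(-4,L{\left(4 \right)} \right)}\right) - -402903 = - 306 \left(\frac{904}{675} + 3 \left(-4\right)\right) - -402903 = - 306 \left(\frac{904}{675} - 12\right) + 402903 = \left(-306\right) \left(- \frac{7196}{675}\right) + 402903 = \frac{244664}{75} + 402903 = \frac{30462389}{75}$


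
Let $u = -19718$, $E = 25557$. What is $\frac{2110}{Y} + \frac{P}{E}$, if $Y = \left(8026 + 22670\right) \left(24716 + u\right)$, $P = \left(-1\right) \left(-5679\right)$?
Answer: $\frac{20745671431}{93355222968} \approx 0.22222$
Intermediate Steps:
$P = 5679$
$Y = 153418608$ ($Y = \left(8026 + 22670\right) \left(24716 - 19718\right) = 30696 \cdot 4998 = 153418608$)
$\frac{2110}{Y} + \frac{P}{E} = \frac{2110}{153418608} + \frac{5679}{25557} = 2110 \cdot \frac{1}{153418608} + 5679 \cdot \frac{1}{25557} = \frac{1055}{76709304} + \frac{1893}{8519} = \frac{20745671431}{93355222968}$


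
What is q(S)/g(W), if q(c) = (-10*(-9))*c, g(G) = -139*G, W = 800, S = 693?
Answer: -6237/11120 ≈ -0.56088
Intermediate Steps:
q(c) = 90*c
q(S)/g(W) = (90*693)/((-139*800)) = 62370/(-111200) = 62370*(-1/111200) = -6237/11120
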